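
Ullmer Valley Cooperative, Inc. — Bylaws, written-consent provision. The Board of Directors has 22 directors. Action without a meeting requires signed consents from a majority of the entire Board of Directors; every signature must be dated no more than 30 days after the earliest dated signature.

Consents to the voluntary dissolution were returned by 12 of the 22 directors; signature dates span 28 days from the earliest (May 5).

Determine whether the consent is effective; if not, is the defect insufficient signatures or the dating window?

Signatures required: a majority of 22 — a majority of 22 is 12, so 12 needed; 12 signed. Sufficient.
Dating window: the latest signature is 28 days after the earliest; the limit is 30 days. Within the window.

Effective — both the signature and dating-window requirements are satisfied.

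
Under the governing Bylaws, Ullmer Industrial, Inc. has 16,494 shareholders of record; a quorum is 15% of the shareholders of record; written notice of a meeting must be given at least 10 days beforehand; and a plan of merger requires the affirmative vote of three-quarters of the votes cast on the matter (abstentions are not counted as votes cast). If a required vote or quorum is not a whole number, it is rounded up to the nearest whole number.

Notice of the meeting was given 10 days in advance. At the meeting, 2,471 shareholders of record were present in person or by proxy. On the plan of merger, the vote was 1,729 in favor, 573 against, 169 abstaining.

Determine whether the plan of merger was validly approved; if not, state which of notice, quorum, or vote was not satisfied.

Notice: 10 days given; 10 required. Satisfied.
Quorum: 15% of 16,494 = 2,474.10, rounded up to 2,475; 2,471 present. Not satisfied.
Vote: requires three-fourths of the votes cast (2,471 − 169 abstaining = 2,302); 3/4 of 2302 = 1726.50, rounded up to 1727, so 1,727 needed; 1,729 in favor. Satisfied.

Invalid — quorum requirement not satisfied.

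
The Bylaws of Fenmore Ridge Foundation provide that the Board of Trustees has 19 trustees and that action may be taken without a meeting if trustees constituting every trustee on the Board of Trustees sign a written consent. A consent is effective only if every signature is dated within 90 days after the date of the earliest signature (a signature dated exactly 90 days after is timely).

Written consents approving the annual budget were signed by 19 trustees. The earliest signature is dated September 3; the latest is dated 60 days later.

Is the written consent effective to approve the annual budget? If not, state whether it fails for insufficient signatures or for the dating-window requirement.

Effective — both the signature and dating-window requirements are satisfied.

Signatures required: all of 19 — unanimous means all 19, so 19 needed; 19 signed. Sufficient.
Dating window: the latest signature is 60 days after the earliest; the limit is 90 days. Within the window.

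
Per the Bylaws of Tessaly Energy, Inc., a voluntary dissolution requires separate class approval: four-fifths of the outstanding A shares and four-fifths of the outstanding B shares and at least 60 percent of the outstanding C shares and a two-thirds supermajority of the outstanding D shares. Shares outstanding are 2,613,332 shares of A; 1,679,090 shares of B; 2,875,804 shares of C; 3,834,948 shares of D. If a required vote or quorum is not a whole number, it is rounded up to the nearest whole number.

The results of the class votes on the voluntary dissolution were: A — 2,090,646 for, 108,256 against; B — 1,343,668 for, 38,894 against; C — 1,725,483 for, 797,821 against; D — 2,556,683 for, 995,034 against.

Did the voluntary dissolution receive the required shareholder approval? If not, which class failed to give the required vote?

A: 4/5 of 2613332 = 2090665.60, rounded up to 2090666; 2,090,666 required, 2,090,646 in favor — not approved.
B: 4/5 of 1679090 = 1343272; 1,343,272 required, 1,343,668 in favor — approved.
C: 3/5 of 2875804 = 1725482.40, rounded up to 1725483; 1,725,483 required, 1,725,483 in favor — approved.
D: 2/3 of 3834948 = 2556632; 2,556,632 required, 2,556,683 in favor — approved.

Not approved — the A shares did not give the required vote.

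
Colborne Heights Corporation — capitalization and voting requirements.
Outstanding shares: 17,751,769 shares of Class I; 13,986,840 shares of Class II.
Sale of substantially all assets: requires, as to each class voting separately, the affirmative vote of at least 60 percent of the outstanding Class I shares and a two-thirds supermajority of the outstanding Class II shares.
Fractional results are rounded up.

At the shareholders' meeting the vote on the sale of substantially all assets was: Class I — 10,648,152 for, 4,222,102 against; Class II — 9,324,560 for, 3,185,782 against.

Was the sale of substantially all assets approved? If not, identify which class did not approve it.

Not approved — the Class I shares did not give the required vote.

Class I: 3/5 of 17751769 = 10651061.40, rounded up to 10651062; 10,651,062 required, 10,648,152 in favor — not approved.
Class II: 2/3 of 13986840 = 9324560; 9,324,560 required, 9,324,560 in favor — approved.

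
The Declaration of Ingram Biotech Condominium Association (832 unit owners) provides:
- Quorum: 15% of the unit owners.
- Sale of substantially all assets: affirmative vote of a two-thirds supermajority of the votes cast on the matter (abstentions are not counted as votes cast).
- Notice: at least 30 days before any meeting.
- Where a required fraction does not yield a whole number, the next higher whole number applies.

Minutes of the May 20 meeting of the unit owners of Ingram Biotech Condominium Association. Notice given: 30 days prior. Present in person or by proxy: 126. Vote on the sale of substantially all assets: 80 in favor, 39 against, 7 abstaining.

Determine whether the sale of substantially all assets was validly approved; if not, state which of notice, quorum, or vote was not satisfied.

Notice: 30 days given; 30 required. Satisfied.
Quorum: 15% of 832 = 124.80, rounded up to 125; 126 present. Satisfied.
Vote: requires two-thirds of the votes cast (126 − 7 abstaining = 119); 2/3 of 119 = 79.33, rounded up to 80, so 80 needed; 80 in favor. Satisfied.

Valid — all requirements satisfied.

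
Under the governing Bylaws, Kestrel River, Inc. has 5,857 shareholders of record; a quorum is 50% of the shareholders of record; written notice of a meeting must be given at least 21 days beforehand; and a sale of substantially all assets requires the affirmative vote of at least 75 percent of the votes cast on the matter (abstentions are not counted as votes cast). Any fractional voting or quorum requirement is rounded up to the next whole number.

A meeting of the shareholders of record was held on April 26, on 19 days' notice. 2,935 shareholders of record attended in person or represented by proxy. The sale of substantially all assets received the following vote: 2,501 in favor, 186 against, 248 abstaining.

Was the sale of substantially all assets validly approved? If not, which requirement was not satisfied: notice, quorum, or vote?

Notice: 19 days given; 21 required. Not satisfied.
Quorum: 50% of 5,857 = 2,928.50, rounded up to 2,929; 2,935 present. Satisfied.
Vote: requires three-fourths of the votes cast (2,935 − 248 abstaining = 2,687); 3/4 of 2687 = 2015.25, rounded up to 2016, so 2,016 needed; 2,501 in favor. Satisfied.

Invalid — notice requirement not satisfied.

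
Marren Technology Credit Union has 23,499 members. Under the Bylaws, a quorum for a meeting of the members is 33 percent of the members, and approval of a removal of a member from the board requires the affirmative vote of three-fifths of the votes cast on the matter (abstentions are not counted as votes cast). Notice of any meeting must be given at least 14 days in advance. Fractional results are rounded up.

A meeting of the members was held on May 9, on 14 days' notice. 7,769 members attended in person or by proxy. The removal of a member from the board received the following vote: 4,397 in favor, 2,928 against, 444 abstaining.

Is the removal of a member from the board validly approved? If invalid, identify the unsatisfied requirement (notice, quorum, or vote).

Valid — all requirements satisfied.

Notice: 14 days given; 14 required. Satisfied.
Quorum: 33% of 23,499 = 7,754.67, rounded up to 7,755; 7,769 present. Satisfied.
Vote: requires three-fifths of the votes cast (7,769 − 444 abstaining = 7,325); 3/5 of 7325 = 4395, so 4,395 needed; 4,397 in favor. Satisfied.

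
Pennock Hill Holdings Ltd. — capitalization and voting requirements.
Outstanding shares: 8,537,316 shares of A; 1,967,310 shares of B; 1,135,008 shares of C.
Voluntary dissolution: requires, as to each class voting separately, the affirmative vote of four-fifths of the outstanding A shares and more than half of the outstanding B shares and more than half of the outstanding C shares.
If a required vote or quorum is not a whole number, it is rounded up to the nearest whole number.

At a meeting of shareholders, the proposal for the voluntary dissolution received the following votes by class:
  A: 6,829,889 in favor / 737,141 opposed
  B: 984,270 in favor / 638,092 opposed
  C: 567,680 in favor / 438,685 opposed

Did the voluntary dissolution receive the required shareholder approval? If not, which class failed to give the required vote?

A: 4/5 of 8537316 = 6829852.80, rounded up to 6829853; 6,829,853 required, 6,829,889 in favor — approved.
B: a majority of 1967310 is 983656; 983,656 required, 984,270 in favor — approved.
C: a majority of 1135008 is 567505; 567,505 required, 567,680 in favor — approved.

Approved — every class gave the required vote.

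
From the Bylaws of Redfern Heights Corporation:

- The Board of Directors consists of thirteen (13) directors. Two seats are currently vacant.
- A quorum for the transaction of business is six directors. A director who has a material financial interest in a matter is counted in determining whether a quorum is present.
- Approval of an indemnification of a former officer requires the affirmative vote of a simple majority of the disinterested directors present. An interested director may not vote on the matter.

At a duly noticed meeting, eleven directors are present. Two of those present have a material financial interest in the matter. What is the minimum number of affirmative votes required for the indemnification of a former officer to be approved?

The indemnification of a former officer requires a majority of the disinterested directors present (11 − 2 = 9).
A majority of 9 is 5.

5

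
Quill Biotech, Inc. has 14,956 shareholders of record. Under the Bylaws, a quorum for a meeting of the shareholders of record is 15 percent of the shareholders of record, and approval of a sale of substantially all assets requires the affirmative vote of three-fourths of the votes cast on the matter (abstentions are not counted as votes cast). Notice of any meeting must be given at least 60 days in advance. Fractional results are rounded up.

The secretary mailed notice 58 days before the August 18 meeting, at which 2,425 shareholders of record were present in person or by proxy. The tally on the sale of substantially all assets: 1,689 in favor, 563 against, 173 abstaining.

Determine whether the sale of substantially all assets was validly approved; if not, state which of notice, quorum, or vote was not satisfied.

Invalid — notice requirement not satisfied.

Notice: 58 days given; 60 required. Not satisfied.
Quorum: 15% of 14,956 = 2,243.40, rounded up to 2,244; 2,425 present. Satisfied.
Vote: requires three-fourths of the votes cast (2,425 − 173 abstaining = 2,252); 3/4 of 2252 = 1689, so 1,689 needed; 1,689 in favor. Satisfied.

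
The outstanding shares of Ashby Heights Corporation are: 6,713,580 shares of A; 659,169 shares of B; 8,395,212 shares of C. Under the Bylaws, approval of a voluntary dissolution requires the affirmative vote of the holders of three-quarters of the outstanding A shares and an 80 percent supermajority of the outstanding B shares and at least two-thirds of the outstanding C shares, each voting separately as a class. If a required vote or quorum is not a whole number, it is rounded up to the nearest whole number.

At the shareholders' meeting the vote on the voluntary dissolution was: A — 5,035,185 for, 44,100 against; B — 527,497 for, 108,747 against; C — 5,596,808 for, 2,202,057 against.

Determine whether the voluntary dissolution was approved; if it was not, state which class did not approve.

A: 3/4 of 6713580 = 5035185; 5,035,185 required, 5,035,185 in favor — approved.
B: 4/5 of 659169 = 527335.20, rounded up to 527336; 527,336 required, 527,497 in favor — approved.
C: 2/3 of 8395212 = 5596808; 5,596,808 required, 5,596,808 in favor — approved.

Approved — every class gave the required vote.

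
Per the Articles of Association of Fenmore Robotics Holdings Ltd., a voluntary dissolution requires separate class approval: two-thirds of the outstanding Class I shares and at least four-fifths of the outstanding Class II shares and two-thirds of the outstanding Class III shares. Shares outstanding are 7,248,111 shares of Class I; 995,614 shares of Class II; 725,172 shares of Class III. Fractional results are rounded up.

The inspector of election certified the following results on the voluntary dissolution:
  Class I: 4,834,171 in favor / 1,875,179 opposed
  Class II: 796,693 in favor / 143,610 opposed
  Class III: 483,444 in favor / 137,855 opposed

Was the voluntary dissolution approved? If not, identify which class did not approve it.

Class I: 2/3 of 7248111 = 4832074; 4,832,074 required, 4,834,171 in favor — approved.
Class II: 4/5 of 995614 = 796491.20, rounded up to 796492; 796,492 required, 796,693 in favor — approved.
Class III: 2/3 of 725172 = 483448; 483,448 required, 483,444 in favor — not approved.

Not approved — the Class III shares did not give the required vote.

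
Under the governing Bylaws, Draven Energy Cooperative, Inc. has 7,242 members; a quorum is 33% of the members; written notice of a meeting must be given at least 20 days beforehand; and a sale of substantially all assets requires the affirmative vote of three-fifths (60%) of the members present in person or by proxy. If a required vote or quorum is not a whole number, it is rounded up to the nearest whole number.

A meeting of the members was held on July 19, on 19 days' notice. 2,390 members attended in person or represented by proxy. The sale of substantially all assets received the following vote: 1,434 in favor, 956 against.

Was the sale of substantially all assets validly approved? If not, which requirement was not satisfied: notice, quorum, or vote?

Invalid — notice requirement not satisfied.

Notice: 19 days given; 20 required. Not satisfied.
Quorum: 33% of 7,242 = 2,389.86, rounded up to 2,390; 2,390 present. Satisfied.
Vote: requires three-fifths of those present (2,390); 3/5 of 2390 = 1434, so 1,434 needed; 1,434 in favor. Satisfied.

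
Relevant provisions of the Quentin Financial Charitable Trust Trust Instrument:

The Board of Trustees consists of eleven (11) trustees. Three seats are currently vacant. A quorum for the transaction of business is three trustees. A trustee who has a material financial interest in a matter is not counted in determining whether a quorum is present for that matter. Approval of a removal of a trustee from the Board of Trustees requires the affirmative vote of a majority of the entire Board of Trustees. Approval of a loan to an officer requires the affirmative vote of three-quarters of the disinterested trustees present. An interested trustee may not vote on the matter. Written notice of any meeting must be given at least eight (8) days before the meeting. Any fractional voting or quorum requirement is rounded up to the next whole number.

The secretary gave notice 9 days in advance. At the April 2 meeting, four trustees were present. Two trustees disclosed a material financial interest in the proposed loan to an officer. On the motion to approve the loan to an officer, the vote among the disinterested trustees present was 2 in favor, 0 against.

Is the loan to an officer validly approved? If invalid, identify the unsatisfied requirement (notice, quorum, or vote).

Notice: 9 days given; 8 required (9 ≥ 8). Satisfied.
Quorum: 4 present, but the 2 interested trustees do not count, leaving 2. Quorum is 3. Not satisfied.
Vote: the loan to an officer requires three-fourths of the disinterested trustees present (4 − 2 = 2). 3/4 of 2 = 1.50, rounded up to 2, so 2 affirmative votes are needed; 2 voted in favor. Satisfied. (Moot — without a quorum no business can be validly transacted.)

Invalid — quorum requirement not satisfied.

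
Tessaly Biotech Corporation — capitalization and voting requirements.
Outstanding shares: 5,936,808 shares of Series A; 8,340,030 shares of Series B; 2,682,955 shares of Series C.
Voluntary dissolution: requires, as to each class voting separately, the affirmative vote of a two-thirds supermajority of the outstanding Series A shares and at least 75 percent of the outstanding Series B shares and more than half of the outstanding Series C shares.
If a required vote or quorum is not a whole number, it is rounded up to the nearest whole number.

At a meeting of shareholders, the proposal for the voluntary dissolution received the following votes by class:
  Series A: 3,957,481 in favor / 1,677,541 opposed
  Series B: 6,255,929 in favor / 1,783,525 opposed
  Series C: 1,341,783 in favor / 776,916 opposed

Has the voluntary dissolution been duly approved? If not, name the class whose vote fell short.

Series A: 2/3 of 5936808 = 3957872; 3,957,872 required, 3,957,481 in favor — not approved.
Series B: 3/4 of 8340030 = 6255022.50, rounded up to 6255023; 6,255,023 required, 6,255,929 in favor — approved.
Series C: a majority of 2682955 is 1341478; 1,341,478 required, 1,341,783 in favor — approved.

Not approved — the Series A shares did not give the required vote.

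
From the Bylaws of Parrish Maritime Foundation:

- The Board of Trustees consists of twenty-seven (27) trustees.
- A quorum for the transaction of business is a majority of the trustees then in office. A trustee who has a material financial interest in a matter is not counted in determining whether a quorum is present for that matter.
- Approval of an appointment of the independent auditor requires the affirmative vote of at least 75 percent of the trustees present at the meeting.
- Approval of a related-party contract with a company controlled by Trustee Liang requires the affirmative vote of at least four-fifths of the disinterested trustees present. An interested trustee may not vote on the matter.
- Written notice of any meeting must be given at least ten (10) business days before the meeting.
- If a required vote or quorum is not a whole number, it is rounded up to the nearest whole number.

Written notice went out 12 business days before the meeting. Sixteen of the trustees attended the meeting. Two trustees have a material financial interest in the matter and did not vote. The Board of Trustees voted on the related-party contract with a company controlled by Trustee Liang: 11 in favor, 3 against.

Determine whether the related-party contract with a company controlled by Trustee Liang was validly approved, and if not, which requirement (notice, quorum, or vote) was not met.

Invalid — vote requirement not satisfied.

Notice: 12 business days given; 10 required (12 ≥ 10). Satisfied.
Quorum: 16 present, but the 2 interested trustees do not count, leaving 14. Quorum is 14. Satisfied.
Vote: the related-party contract with a company controlled by Trustee Liang requires four-fifths of the disinterested trustees present (16 − 2 = 14). 4/5 of 14 = 11.20, rounded up to 12, so 12 affirmative votes are needed; 11 voted in favor. Not satisfied.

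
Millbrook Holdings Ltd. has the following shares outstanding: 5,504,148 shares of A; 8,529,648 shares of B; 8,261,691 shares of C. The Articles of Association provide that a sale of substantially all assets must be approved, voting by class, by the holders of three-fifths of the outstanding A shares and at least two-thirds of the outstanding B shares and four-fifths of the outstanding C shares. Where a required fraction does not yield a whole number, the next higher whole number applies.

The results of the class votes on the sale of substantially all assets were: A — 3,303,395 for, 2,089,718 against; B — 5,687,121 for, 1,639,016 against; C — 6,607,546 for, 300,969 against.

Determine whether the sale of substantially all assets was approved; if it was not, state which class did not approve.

Not approved — the C shares did not give the required vote.

A: 3/5 of 5504148 = 3302488.80, rounded up to 3302489; 3,302,489 required, 3,303,395 in favor — approved.
B: 2/3 of 8529648 = 5686432; 5,686,432 required, 5,687,121 in favor — approved.
C: 4/5 of 8261691 = 6609352.80, rounded up to 6609353; 6,609,353 required, 6,607,546 in favor — not approved.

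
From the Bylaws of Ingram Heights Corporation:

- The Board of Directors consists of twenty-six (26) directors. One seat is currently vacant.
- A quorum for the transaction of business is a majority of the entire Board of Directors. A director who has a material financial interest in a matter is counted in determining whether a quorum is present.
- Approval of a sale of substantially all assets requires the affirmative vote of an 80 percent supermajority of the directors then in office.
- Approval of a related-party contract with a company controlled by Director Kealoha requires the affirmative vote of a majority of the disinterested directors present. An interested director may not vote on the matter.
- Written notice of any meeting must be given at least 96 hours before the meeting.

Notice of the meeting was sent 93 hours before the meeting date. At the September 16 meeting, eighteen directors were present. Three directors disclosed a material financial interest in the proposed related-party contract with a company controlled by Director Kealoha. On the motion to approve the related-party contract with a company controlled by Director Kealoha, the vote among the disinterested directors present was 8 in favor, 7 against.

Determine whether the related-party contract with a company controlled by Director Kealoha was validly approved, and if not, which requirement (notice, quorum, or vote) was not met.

Invalid — notice requirement not satisfied.

Notice: 93 hours given; 96 required (93 < 96). Not satisfied.
Quorum: 18 present (interested directors count toward quorum); quorum is 14. Satisfied.
Vote: the related-party contract with a company controlled by Director Kealoha requires a majority of the disinterested directors present (18 − 3 = 15). A majority of 15 is 8, so 8 affirmative votes are needed; 8 voted in favor. Satisfied.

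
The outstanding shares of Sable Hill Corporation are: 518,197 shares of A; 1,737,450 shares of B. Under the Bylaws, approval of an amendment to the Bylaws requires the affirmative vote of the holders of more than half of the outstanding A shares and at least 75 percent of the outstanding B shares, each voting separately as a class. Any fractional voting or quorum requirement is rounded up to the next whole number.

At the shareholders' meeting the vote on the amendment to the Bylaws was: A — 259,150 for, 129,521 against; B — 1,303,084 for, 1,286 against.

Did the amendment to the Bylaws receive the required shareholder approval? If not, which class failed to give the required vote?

A: a majority of 518197 is 259099; 259,099 required, 259,150 in favor — approved.
B: 3/4 of 1737450 = 1303087.50, rounded up to 1303088; 1,303,088 required, 1,303,084 in favor — not approved.

Not approved — the B shares did not give the required vote.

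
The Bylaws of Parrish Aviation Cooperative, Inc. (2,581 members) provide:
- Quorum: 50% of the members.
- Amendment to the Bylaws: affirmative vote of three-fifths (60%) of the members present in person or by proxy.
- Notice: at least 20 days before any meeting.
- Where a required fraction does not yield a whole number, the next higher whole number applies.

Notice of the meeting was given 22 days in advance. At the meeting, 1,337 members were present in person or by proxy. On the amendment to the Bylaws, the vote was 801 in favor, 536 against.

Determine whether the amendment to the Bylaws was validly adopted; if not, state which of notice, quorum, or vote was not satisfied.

Notice: 22 days given; 20 required. Satisfied.
Quorum: 50% of 2,581 = 1,290.50, rounded up to 1,291; 1,337 present. Satisfied.
Vote: requires three-fifths of those present (1,337); 3/5 of 1337 = 802.20, rounded up to 803, so 803 needed; 801 in favor. Not satisfied.

Invalid — vote requirement not satisfied.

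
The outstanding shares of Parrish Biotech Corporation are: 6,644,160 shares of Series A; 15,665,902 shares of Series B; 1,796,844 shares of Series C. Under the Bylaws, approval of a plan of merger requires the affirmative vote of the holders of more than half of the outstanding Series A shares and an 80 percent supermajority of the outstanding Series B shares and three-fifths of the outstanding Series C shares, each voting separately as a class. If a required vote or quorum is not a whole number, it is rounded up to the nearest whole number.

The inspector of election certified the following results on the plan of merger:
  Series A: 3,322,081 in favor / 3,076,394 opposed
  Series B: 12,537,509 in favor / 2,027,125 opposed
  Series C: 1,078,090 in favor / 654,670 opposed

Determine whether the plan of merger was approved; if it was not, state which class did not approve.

Series A: a majority of 6644160 is 3322081; 3,322,081 required, 3,322,081 in favor — approved.
Series B: 4/5 of 15665902 = 12532721.60, rounded up to 12532722; 12,532,722 required, 12,537,509 in favor — approved.
Series C: 3/5 of 1796844 = 1078106.40, rounded up to 1078107; 1,078,107 required, 1,078,090 in favor — not approved.

Not approved — the Series C shares did not give the required vote.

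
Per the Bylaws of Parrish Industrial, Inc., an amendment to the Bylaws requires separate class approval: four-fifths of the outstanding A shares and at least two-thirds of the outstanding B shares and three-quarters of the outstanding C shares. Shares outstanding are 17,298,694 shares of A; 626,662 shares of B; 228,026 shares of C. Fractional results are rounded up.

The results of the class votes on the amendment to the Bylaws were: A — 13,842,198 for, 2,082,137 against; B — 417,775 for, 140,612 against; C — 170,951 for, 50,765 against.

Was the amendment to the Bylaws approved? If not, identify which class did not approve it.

Not approved — the C shares did not give the required vote.

A: 4/5 of 17298694 = 13838955.20, rounded up to 13838956; 13,838,956 required, 13,842,198 in favor — approved.
B: 2/3 of 626662 = 417774.67, rounded up to 417775; 417,775 required, 417,775 in favor — approved.
C: 3/4 of 228026 = 171019.50, rounded up to 171020; 171,020 required, 170,951 in favor — not approved.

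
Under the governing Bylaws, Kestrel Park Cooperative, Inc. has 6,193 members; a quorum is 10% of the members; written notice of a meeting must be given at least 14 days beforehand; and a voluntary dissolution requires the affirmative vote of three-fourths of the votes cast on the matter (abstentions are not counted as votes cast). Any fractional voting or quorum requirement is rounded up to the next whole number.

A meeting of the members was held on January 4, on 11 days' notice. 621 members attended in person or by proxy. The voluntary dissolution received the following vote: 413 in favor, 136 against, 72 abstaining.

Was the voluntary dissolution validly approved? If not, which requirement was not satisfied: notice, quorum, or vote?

Invalid — notice requirement not satisfied.

Notice: 11 days given; 14 required. Not satisfied.
Quorum: 10% of 6,193 = 619.30, rounded up to 620; 621 present. Satisfied.
Vote: requires three-fourths of the votes cast (621 − 72 abstaining = 549); 3/4 of 549 = 411.75, rounded up to 412, so 412 needed; 413 in favor. Satisfied.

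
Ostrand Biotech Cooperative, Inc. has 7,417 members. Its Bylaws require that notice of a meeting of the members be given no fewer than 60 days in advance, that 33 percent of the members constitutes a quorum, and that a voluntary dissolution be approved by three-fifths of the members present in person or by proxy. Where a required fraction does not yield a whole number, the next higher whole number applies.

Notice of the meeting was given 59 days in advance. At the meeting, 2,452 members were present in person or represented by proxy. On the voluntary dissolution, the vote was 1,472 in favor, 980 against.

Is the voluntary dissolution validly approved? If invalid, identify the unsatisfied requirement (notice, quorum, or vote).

Invalid — notice requirement not satisfied.

Notice: 59 days given; 60 required. Not satisfied.
Quorum: 33% of 7,417 = 2,447.61, rounded up to 2,448; 2,452 present. Satisfied.
Vote: requires three-fifths of those present (2,452); 3/5 of 2452 = 1471.20, rounded up to 1472, so 1,472 needed; 1,472 in favor. Satisfied.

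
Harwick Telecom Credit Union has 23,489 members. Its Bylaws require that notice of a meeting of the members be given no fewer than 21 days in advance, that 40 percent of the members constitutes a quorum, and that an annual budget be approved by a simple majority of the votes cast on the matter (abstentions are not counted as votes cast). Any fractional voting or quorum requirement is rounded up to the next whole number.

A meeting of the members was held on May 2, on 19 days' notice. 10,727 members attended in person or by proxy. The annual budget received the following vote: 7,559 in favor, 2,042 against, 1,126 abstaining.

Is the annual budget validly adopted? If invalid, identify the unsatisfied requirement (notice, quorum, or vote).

Notice: 19 days given; 21 required. Not satisfied.
Quorum: 40% of 23,489 = 9,395.60, rounded up to 9,396; 10,727 present. Satisfied.
Vote: requires a majority of the votes cast (10,727 − 1,126 abstaining = 9,601); a majority of 9601 is 4801, so 4,801 needed; 7,559 in favor. Satisfied.

Invalid — notice requirement not satisfied.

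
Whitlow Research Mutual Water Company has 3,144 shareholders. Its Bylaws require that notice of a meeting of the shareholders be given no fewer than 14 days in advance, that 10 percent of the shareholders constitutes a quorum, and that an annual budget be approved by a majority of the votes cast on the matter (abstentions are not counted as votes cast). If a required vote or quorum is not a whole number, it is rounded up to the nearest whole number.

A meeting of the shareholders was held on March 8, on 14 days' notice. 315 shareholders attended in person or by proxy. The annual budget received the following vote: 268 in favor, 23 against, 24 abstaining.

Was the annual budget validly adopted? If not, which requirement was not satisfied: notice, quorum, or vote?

Notice: 14 days given; 14 required. Satisfied.
Quorum: 10% of 3,144 = 314.40, rounded up to 315; 315 present. Satisfied.
Vote: requires a majority of the votes cast (315 − 24 abstaining = 291); a majority of 291 is 146, so 146 needed; 268 in favor. Satisfied.

Valid — all requirements satisfied.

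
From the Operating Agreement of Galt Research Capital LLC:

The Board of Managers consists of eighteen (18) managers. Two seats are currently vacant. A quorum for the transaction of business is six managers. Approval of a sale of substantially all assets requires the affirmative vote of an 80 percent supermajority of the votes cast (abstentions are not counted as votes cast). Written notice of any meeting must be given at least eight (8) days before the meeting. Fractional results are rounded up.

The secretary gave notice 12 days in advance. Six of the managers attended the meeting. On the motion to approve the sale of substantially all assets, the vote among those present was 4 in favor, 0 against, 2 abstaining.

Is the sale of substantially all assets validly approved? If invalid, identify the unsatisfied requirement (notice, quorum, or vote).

Valid — all requirements satisfied.

Notice: 12 days given; 8 required (12 ≥ 8). Satisfied.
Quorum: 6 present; quorum is 6. Satisfied.
Vote: the sale of substantially all assets requires four-fifths of the votes cast (6 present − 2 abstaining = 4). 4/5 of 4 = 3.20, rounded up to 4, so 4 affirmative votes are needed; 4 voted in favor. Satisfied.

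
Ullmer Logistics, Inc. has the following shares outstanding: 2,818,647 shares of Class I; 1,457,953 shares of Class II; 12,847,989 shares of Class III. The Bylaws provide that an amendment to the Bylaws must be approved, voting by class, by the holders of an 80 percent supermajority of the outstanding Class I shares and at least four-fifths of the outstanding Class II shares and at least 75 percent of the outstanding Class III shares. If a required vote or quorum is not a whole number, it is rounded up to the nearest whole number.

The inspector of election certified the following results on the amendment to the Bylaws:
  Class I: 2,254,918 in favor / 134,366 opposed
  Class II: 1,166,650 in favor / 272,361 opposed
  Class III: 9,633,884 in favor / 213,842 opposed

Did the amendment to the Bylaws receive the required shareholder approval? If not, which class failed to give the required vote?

Class I: 4/5 of 2818647 = 2254917.60, rounded up to 2254918; 2,254,918 required, 2,254,918 in favor — approved.
Class II: 4/5 of 1457953 = 1166362.40, rounded up to 1166363; 1,166,363 required, 1,166,650 in favor — approved.
Class III: 3/4 of 12847989 = 9635991.75, rounded up to 9635992; 9,635,992 required, 9,633,884 in favor — not approved.

Not approved — the Class III shares did not give the required vote.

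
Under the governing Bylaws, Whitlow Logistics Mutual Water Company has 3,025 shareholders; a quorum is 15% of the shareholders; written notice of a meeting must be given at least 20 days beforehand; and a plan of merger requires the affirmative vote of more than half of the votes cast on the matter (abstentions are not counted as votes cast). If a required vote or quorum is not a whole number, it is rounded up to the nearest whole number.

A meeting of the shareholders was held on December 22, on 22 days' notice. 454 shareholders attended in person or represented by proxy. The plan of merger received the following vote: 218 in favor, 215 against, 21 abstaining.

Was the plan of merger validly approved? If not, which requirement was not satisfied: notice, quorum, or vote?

Notice: 22 days given; 20 required. Satisfied.
Quorum: 15% of 3,025 = 453.75, rounded up to 454; 454 present. Satisfied.
Vote: requires a majority of the votes cast (454 − 21 abstaining = 433); a majority of 433 is 217, so 217 needed; 218 in favor. Satisfied.

Valid — all requirements satisfied.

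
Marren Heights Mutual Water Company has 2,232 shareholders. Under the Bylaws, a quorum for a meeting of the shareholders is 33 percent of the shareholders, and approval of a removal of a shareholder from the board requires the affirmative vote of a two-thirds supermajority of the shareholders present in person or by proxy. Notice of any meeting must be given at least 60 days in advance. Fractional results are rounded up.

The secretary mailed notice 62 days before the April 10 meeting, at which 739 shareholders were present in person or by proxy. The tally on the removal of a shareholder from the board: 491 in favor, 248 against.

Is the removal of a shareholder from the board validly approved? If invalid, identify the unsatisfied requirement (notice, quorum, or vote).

Notice: 62 days given; 60 required. Satisfied.
Quorum: 33% of 2,232 = 736.56, rounded up to 737; 739 present. Satisfied.
Vote: requires two-thirds of those present (739); 2/3 of 739 = 492.67, rounded up to 493, so 493 needed; 491 in favor. Not satisfied.

Invalid — vote requirement not satisfied.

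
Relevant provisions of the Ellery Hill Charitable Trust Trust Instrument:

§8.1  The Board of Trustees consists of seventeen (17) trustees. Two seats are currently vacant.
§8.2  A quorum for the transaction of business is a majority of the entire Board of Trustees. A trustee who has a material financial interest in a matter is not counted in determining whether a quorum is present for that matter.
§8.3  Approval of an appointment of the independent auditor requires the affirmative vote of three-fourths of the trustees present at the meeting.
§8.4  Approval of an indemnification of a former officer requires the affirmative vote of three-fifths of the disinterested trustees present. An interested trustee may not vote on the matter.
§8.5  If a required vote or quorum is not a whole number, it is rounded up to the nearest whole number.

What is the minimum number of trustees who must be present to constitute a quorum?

9

A majority of 17 is 9.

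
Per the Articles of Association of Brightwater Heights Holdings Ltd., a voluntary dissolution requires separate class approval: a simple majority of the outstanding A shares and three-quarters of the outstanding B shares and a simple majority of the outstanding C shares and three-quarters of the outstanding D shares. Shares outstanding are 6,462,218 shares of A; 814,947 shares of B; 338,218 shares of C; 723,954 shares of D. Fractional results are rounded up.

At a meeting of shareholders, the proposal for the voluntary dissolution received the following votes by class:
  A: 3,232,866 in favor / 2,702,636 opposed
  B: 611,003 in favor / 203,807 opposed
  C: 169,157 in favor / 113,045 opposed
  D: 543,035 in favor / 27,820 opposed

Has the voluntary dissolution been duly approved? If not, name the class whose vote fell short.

A: a majority of 6462218 is 3231110; 3,231,110 required, 3,232,866 in favor — approved.
B: 3/4 of 814947 = 611210.25, rounded up to 611211; 611,211 required, 611,003 in favor — not approved.
C: a majority of 338218 is 169110; 169,110 required, 169,157 in favor — approved.
D: 3/4 of 723954 = 542965.50, rounded up to 542966; 542,966 required, 543,035 in favor — approved.

Not approved — the B shares did not give the required vote.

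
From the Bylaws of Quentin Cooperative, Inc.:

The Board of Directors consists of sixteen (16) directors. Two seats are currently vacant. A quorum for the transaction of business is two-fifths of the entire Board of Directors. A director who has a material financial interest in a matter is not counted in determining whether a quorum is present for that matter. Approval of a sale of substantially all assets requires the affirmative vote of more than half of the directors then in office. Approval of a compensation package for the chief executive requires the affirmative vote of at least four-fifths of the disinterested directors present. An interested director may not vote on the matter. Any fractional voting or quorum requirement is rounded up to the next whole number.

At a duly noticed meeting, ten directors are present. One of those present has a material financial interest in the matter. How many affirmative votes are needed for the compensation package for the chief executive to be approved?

8

The compensation package for the chief executive requires four-fifths of the disinterested directors present (10 − 1 = 9).
4/5 of 9 = 7.20, rounded up to 8.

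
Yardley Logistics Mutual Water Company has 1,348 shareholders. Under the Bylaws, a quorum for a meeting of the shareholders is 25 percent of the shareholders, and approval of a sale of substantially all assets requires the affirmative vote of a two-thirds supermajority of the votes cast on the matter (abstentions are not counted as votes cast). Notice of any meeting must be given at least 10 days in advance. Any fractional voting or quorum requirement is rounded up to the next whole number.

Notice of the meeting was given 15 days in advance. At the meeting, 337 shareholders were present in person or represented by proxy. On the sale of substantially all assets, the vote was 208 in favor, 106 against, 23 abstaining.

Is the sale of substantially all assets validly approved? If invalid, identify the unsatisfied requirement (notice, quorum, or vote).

Notice: 15 days given; 10 required. Satisfied.
Quorum: 25% of 1,348 = 337; 337 present. Satisfied.
Vote: requires two-thirds of the votes cast (337 − 23 abstaining = 314); 2/3 of 314 = 209.33, rounded up to 210, so 210 needed; 208 in favor. Not satisfied.

Invalid — vote requirement not satisfied.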